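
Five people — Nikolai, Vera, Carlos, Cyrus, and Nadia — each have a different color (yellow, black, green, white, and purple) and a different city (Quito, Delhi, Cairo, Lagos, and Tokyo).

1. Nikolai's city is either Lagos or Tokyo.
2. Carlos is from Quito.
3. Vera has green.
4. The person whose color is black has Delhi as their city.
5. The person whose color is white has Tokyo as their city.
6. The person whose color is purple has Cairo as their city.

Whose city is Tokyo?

With clues 1–2, Carlos is impossible for the one with city Tokyo.
With clues 1–5, Vera is impossible for the one with city Tokyo.
With clues 1–6, Cyrus and Nadia are impossible for the one with city Tokyo.
That leaves Nikolai.

Nikolai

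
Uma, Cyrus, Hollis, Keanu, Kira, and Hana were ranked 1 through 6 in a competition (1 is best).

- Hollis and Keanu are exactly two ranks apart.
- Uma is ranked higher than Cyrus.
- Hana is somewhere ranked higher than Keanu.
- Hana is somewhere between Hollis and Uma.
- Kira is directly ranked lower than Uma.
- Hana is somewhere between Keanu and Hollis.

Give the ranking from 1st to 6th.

From clues 1–2: Uma is in {1,2,3,4,5}.
From clues 1–4: Hana is in {2,3}.
From clues 1–5: Uma is in {1,4}.
From clues 1–6: Hollis → rank 1, Hana → rank 2, Keanu → rank 3, Uma → rank 4, Kira → rank 5, Cyrus → rank 6.

Hollis, Hana, Keanu, Uma, Kira, Cyrus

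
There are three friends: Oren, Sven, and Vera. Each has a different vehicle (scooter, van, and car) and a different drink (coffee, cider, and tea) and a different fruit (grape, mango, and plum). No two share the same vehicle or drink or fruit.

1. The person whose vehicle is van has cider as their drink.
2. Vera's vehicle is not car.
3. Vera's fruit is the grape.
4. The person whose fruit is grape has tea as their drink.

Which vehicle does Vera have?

With clues 1–2, car is impossible for Vera's vehicle.
With clues 1–4, van is impossible for Vera's vehicle.
That leaves scooter.

scooter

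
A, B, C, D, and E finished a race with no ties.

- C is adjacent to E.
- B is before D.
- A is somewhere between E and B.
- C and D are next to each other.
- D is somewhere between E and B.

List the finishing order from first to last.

B, A, D, C, E

From clues 1–2: B is in {1,2,3,4}.
From clues 1–3: A is in {2,3}.
From clues 1–4: B → place 1, A → place 2, C → place 4.
From clues 1–5: D → place 3, E → place 5.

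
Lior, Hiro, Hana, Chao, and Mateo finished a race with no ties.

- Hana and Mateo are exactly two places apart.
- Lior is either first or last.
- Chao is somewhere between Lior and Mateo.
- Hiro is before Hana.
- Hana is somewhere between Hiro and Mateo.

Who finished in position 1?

Lior

With clues 1–3, Chao is ruled out for place 1.
With clues 1–4, Hana is ruled out for place 1.
With clues 1–5, Hiro and Mateo are ruled out for place 1.
So place 1 is Lior.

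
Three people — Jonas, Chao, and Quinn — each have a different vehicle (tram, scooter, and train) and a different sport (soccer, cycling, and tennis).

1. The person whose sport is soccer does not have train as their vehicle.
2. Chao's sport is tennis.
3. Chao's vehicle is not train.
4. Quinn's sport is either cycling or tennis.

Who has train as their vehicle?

With clues 1–3, Chao is impossible for the one with vehicle train.
With clues 1–4, Jonas is impossible for the one with vehicle train.
That leaves Quinn.

Quinn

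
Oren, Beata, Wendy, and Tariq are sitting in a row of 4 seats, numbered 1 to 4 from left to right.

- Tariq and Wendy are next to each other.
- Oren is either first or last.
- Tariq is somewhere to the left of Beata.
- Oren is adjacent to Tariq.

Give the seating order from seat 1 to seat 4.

From clues 1–2: Oren is in {1,4}.
From clues 1–4: Oren → seat 1, Tariq → seat 2, Wendy → seat 3, Beata → seat 4.

Oren, Tariq, Wendy, Beata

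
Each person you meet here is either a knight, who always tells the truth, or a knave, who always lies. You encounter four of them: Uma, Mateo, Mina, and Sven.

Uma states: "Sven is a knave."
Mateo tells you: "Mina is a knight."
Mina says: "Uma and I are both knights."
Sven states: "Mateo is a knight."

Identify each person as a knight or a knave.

Uma: knight, Mateo: knave, Mina: knave, Sven: knave

Consider Uma. Suppose Uma is a knave.
Then no assignment of the remaining roles makes every statement match its speaker's type — contradiction.
So Uma is a knight.
Consider Mateo. Suppose Mateo is a knight.
Then no assignment of the remaining roles makes every statement match its speaker's type — contradiction.
So Mateo is a knave.
With that fixed, Sven's statement is false, so Sven is a knave.
Consider Mina. Suppose Mina is a knight.
Then Mateo's statement comes out true, contradicting Mateo being a knave.
So Mina is a knave.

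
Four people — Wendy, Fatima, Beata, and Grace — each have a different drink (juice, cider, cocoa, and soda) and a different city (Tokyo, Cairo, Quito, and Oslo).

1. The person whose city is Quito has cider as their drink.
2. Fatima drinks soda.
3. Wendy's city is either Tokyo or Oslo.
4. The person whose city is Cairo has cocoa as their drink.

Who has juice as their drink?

With clues 1–2, Fatima is impossible for the one with drink juice.
With clues 1–4, Beata and Grace are impossible for the one with drink juice.
That leaves Wendy.

Wendy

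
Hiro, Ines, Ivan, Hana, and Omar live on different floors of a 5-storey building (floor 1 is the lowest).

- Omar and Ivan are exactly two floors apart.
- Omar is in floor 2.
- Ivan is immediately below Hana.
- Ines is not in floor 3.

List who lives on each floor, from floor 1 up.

Ines, Omar, Hiro, Ivan, Hana

From clues 1–2: Omar → floor 2, Ivan → floor 4.
From clues 1–3: Hana → floor 5.
From clues 1–4: Ines → floor 1, Hiro → floor 3.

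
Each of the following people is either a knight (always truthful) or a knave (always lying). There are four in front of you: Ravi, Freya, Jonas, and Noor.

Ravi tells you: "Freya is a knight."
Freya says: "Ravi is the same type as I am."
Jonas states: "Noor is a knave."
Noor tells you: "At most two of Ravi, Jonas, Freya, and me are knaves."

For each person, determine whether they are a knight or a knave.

Ravi: knight, Freya: knight, Jonas: knave, Noor: knight

Consider Ravi. Suppose Ravi is a knave.
Then whichever role Freya has, Freya's statement has the wrong truth value — contradiction.
So Ravi is a knight.
Consider Freya. Suppose Freya is a knave.
Then Ravi's statement comes out false, contradicting Ravi being a knight.
So Freya is a knight.
With that fixed, Noor's statement is true, so Noor is a knight.
With that fixed, Jonas's statement is false, so Jonas is a knave.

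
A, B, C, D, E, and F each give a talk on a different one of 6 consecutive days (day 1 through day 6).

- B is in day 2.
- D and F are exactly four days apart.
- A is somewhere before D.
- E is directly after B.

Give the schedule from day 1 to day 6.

From clue 1: B → day 2.
From clues 1–2: D is in {1,5}.
From clues 1–3: F → day 1, D → day 5.
From clues 1–4: E → day 3, A → day 4, C → day 6.

F, B, E, A, D, C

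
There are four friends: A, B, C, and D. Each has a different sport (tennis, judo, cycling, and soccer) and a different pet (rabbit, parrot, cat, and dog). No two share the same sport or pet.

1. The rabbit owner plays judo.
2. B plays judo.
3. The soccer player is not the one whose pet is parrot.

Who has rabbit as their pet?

With clues 1–2, A, C, and D are impossible for the one with pet rabbit.
That leaves B.

B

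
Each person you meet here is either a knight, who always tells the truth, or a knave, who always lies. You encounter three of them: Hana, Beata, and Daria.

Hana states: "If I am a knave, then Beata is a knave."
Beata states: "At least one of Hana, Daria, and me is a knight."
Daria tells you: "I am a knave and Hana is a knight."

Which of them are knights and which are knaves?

Consider Hana. Suppose Hana is a knight.
Then whichever role Daria has, Daria's statement has the wrong truth value — contradiction.
So Hana is a knave.
With that fixed, Daria's statement is false, so Daria is a knave.
Consider Beata. Suppose Beata is a knave.
Then Hana's statement comes out true, contradicting Hana being a knave.
So Beata is a knight.

Hana: knave, Beata: knight, Daria: knave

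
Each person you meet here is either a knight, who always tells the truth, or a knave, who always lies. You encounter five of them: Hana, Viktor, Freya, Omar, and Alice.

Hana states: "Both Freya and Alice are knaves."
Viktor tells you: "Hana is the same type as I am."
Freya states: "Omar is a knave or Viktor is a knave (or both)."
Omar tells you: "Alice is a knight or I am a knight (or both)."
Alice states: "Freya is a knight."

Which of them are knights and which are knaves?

Hana: knight, Viktor: knight, Freya: knave, Omar: knight, Alice: knave

Consider Hana. Suppose Hana is a knave.
Then whichever role Viktor has, Viktor's statement has the wrong truth value — contradiction.
So Hana is a knight.
Consider Viktor. Suppose Viktor is a knave.
Then no assignment of the remaining roles makes every statement match its speaker's type — contradiction.
So Viktor is a knight.
Consider Freya. Suppose Freya is a knight.
Then Hana's statement comes out false, contradicting Hana being a knight.
So Freya is a knave.
With that fixed, Alice's statement is false, so Alice is a knave.
Consider Omar. Suppose Omar is a knave.
Then Freya's statement comes out true, contradicting Freya being a knave.
So Omar is a knight.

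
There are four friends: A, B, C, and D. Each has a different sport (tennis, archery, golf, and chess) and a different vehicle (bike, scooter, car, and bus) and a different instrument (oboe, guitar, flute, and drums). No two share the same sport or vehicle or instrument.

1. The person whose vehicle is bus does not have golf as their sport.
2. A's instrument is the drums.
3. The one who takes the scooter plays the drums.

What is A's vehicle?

With clues 1–3, bike, bus, and car are impossible for A's vehicle.
That leaves scooter.

scooter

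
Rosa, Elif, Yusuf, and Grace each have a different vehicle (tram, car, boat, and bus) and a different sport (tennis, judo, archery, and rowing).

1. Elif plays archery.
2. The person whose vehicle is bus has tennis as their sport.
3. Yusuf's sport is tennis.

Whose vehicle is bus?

Yusuf

With clues 1–2, Elif is impossible for the one with vehicle bus.
With clues 1–3, Grace and Rosa are impossible for the one with vehicle bus.
That leaves Yusuf.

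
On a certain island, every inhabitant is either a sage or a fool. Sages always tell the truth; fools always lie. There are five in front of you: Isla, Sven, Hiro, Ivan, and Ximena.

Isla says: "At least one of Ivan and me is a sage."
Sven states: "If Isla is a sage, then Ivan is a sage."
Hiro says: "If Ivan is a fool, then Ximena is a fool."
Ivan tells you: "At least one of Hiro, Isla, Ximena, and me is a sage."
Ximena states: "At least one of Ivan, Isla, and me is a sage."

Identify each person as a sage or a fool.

Isla: sage, Sven: sage, Hiro: sage, Ivan: sage, Ximena: sage

Consider Isla. Suppose Isla is a fool.
Then no assignment of the remaining roles makes every statement match its speaker's type — contradiction.
So Isla is a sage.
With that fixed, Ivan's statement is true, so Ivan is a sage.
With that fixed, Ximena's statement is true, so Ximena is a sage.
With that fixed, Sven's statement is true, so Sven is a sage.
With that fixed, Hiro's statement is true, so Hiro is a sage.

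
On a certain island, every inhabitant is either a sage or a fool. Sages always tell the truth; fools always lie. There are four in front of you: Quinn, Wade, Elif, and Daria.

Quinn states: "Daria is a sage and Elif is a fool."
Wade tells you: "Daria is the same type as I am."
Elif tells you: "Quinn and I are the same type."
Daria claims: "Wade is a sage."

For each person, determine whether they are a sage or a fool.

Consider Quinn. Suppose Quinn is a fool.
Then whichever role Elif has, Elif's statement has the wrong truth value — contradiction.
So Quinn is a sage.
Consider Wade. Suppose Wade is a fool.
Then no assignment of the remaining roles makes every statement match its speaker's type — contradiction.
So Wade is a sage.
With that fixed, Daria's statement is true, so Daria is a sage.
Consider Elif. Suppose Elif is a sage.
Then Quinn's statement comes out false, contradicting Quinn being a sage.
So Elif is a fool.

Quinn: sage, Wade: sage, Elif: fool, Daria: sage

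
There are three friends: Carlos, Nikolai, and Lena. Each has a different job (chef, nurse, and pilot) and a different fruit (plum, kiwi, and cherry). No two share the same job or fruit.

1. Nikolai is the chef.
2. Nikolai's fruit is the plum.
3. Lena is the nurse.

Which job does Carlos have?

Clue 1 rules out chef for Carlos's job.
With clues 1–3, nurse is impossible for Carlos's job.
That leaves pilot.

pilot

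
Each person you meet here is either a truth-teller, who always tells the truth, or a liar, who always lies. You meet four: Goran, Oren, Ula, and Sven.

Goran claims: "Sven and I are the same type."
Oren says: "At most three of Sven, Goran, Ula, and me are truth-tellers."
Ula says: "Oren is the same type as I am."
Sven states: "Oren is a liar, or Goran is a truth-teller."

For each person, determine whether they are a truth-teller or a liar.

Goran: truth-teller, Oren: truth-teller, Ula: liar, Sven: truth-teller

Consider Goran. Suppose Goran is a liar.
Then no assignment of the remaining roles makes every statement match its speaker's type — contradiction.
So Goran is a truth-teller.
With that fixed, Sven's statement is true, so Sven is a truth-teller.
Consider Oren. Suppose Oren is a liar.
Then Oren's own statement would have to be false, but it can't be — contradiction.
So Oren is a truth-teller.
Consider Ula. Suppose Ula is a truth-teller.
Then Oren's statement comes out false, contradicting Oren being a truth-teller.
So Ula is a liar.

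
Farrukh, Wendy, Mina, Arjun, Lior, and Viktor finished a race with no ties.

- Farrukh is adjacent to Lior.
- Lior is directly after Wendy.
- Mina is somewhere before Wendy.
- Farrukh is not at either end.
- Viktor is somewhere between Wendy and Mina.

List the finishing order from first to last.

From clues 1–2: Farrukh is in {3,4,5,6}.
From clues 1–3: Farrukh is in {4,5,6}.
From clues 1–4: Farrukh is in {4,5}.
From clues 1–5: Mina → place 1, Viktor → place 2, Wendy → place 3, Lior → place 4, Farrukh → place 5, Arjun → place 6.

Mina, Viktor, Wendy, Lior, Farrukh, Arjun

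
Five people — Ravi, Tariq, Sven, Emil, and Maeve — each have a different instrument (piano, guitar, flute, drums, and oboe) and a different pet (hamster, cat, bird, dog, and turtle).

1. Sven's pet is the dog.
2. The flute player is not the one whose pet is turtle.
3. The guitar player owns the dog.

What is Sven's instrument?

guitar

With clues 1–3, drums, flute, oboe, and piano are impossible for Sven's instrument.
That leaves guitar.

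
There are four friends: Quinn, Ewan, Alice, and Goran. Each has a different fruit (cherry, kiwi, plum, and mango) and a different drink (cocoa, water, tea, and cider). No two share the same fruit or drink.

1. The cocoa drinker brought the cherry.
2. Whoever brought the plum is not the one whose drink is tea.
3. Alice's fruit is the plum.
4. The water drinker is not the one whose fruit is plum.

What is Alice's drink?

With clues 1–3, cocoa and tea are impossible for Alice's drink.
With clues 1–4, water is impossible for Alice's drink.
That leaves cider.

cider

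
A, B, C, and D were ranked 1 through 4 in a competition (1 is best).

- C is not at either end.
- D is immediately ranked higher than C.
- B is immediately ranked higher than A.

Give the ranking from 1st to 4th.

From clue 1: C is in {2,3}.
From clues 1–3: D → rank 1, C → rank 2, B → rank 3, A → rank 4.

D, C, B, A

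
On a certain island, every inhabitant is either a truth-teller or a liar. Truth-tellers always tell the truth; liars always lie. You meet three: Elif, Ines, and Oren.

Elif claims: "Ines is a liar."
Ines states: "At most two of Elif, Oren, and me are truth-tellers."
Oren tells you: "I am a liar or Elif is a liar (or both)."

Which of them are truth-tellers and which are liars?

Elif: liar, Ines: truth-teller, Oren: truth-teller

Consider Elif. Suppose Elif is a truth-teller.
Then whichever role Oren has, Oren's statement has the wrong truth value — contradiction.
So Elif is a liar.
With that fixed, Ines's statement is true, so Ines is a truth-teller.
With that fixed, Oren's statement is true, so Oren is a truth-teller.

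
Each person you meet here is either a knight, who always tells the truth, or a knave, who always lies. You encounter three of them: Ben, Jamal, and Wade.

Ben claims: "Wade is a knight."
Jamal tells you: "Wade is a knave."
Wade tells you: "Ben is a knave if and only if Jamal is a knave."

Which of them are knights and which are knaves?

Consider Ben. Suppose Ben is a knight.
Then no assignment of the remaining roles makes every statement match its speaker's type — contradiction.
So Ben is a knave.
Consider Jamal. Suppose Jamal is a knave.
Then no assignment of the remaining roles makes every statement match its speaker's type — contradiction.
So Jamal is a knight.
With that fixed, Wade's statement is false, so Wade is a knave.

Ben: knave, Jamal: knight, Wade: knave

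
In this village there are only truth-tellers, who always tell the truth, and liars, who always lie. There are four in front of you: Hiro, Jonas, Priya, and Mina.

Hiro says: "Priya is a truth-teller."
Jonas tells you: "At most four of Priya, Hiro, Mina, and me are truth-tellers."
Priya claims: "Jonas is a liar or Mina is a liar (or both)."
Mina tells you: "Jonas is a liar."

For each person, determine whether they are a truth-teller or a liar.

Hiro: truth-teller, Jonas: truth-teller, Priya: truth-teller, Mina: liar

Regardless of anyone's role, Jonas's statement is true, so Jonas is a truth-teller.
With that fixed, Mina's statement is false, so Mina is a liar.
With that fixed, Priya's statement is true, so Priya is a truth-teller.
With that fixed, Hiro's statement is true, so Hiro is a truth-teller.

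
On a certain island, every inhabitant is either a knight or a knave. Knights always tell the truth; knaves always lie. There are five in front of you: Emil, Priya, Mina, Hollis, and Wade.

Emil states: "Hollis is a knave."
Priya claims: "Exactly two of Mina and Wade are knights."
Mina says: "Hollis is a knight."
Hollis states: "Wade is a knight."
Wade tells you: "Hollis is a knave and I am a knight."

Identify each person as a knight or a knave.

Emil: knight, Priya: knave, Mina: knave, Hollis: knave, Wade: knave

Consider Emil. Suppose Emil is a knave.
Then no assignment of the remaining roles makes every statement match its speaker's type — contradiction.
So Emil is a knight.
Consider Priya. Suppose Priya is a knight.
Then no assignment of the remaining roles makes every statement match its speaker's type — contradiction.
So Priya is a knave.
Consider Mina. Suppose Mina is a knight.
Then no assignment of the remaining roles makes every statement match its speaker's type — contradiction.
So Mina is a knave.
Consider Hollis. Suppose Hollis is a knight.
Then Emil's statement comes out false, contradicting Emil being a knight.
So Hollis is a knave.
Consider Wade. Suppose Wade is a knight.
Then Hollis's statement comes out true, contradicting Hollis being a knave.
So Wade is a knave.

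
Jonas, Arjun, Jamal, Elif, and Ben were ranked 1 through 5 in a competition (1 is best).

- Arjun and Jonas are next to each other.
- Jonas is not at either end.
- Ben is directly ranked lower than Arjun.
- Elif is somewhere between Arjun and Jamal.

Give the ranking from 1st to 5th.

Jamal, Elif, Jonas, Arjun, Ben

From clues 1–2: Jonas is in {2,3,4}.
From clues 1–3: Jonas is in {2,3}.
From clues 1–4: Jamal → rank 1, Elif → rank 2, Jonas → rank 3, Arjun → rank 4, Ben → rank 5.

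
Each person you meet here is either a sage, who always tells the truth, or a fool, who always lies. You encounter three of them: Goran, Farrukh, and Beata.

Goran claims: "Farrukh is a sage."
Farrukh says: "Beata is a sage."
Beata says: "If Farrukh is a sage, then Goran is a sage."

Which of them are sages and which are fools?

Consider Goran. Suppose Goran is a fool.
Then no assignment of the remaining roles makes every statement match its speaker's type — contradiction.
So Goran is a sage.
With that fixed, Beata's statement is true, so Beata is a sage.
With that fixed, Farrukh's statement is true, so Farrukh is a sage.

Goran: sage, Farrukh: sage, Beata: sage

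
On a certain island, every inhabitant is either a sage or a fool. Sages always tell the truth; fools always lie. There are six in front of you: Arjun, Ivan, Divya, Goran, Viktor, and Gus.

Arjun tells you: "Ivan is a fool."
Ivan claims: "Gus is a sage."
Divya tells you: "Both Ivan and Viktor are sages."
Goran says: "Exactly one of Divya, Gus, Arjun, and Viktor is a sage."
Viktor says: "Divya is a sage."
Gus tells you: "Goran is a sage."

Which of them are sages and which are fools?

Arjun: fool, Ivan: sage, Divya: fool, Goran: sage, Viktor: fool, Gus: sage

Consider Arjun. Suppose Arjun is a sage.
Then no assignment of the remaining roles makes every statement match its speaker's type — contradiction.
So Arjun is a fool.
Consider Ivan. Suppose Ivan is a fool.
Then Arjun's statement comes out true, contradicting Arjun being a fool.
So Ivan is a sage.
Consider Divya. Suppose Divya is a sage.
Then no assignment of the remaining roles makes every statement match its speaker's type — contradiction.
So Divya is a fool.
With that fixed, Viktor's statement is false, so Viktor is a fool.
Consider Goran. Suppose Goran is a fool.
Then no assignment of the remaining roles makes every statement match its speaker's type — contradiction.
So Goran is a sage.
With that fixed, Gus's statement is true, so Gus is a sage.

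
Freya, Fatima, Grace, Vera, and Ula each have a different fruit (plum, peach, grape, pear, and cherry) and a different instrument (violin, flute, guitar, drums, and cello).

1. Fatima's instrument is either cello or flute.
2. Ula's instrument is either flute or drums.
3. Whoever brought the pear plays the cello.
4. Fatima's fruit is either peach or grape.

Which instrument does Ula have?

drums

With clues 1–2, cello, guitar, and violin are impossible for Ula's instrument.
With clues 1–4, flute is impossible for Ula's instrument.
That leaves drums.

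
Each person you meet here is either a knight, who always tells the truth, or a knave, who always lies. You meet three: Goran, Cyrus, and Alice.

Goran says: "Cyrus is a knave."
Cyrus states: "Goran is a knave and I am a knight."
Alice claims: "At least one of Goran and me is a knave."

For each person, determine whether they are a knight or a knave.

Goran: knave, Cyrus: knight, Alice: knight

Consider Goran. Suppose Goran is a knight.
Then whichever role Alice has, Alice's statement has the wrong truth value — contradiction.
So Goran is a knave.
With that fixed, Alice's statement is true, so Alice is a knight.
Consider Cyrus. Suppose Cyrus is a knave.
Then Goran's statement comes out true, contradicting Goran being a knave.
So Cyrus is a knight.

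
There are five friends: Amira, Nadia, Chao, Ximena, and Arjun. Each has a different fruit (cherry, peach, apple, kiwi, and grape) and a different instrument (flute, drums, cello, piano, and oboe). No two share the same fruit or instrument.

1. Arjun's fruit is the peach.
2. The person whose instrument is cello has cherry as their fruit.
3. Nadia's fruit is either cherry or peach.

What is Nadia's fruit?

cherry

Clue 1 rules out peach for Nadia's fruit.
With clues 1–3, apple, grape, and kiwi are impossible for Nadia's fruit.
That leaves cherry.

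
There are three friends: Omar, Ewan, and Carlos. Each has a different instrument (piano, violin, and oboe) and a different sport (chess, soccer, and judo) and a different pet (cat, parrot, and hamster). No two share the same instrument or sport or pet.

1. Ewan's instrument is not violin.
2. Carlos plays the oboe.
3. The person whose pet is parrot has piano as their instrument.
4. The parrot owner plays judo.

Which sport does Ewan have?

With clues 1–4, chess and soccer are impossible for Ewan's sport.
That leaves judo.

judo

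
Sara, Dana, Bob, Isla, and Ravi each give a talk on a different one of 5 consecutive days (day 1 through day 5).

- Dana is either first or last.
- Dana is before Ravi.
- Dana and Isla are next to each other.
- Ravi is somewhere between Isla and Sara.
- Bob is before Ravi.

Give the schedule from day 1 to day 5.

Dana, Isla, Bob, Ravi, Sara

From clue 1: Dana is in {1,5}.
From clues 1–2: Dana → day 1.
From clues 1–3: Isla → day 2.
From clues 1–4: Sara is in {4,5}.
From clues 1–5: Bob → day 3, Ravi → day 4, Sara → day 5.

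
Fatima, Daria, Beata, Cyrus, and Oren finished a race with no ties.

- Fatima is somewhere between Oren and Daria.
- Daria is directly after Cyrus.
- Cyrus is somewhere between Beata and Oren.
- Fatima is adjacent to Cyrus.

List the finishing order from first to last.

From clue 1: Fatima is in {2,3,4}.
From clues 1–3: Fatima is in {2,4}.
From clues 1–4: Oren → place 1, Fatima → place 2, Cyrus → place 3, Daria → place 4, Beata → place 5.

Oren, Fatima, Cyrus, Daria, Beata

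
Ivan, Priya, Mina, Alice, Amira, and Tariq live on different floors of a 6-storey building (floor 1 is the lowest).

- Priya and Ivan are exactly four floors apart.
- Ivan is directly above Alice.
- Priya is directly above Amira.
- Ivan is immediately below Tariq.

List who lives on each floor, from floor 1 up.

From clue 1: Ivan is in {1,2,5,6}.
From clues 1–2: Ivan is in {2,5,6}.
From clues 1–3: Ivan is in {2,6}.
From clues 1–4: Alice → floor 1, Ivan → floor 2, Tariq → floor 3, Mina → floor 4, Amira → floor 5, Priya → floor 6.

Alice, Ivan, Tariq, Mina, Amira, Priya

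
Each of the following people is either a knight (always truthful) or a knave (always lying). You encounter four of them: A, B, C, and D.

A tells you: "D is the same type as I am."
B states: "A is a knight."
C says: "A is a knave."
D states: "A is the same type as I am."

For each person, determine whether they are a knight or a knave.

Consider A. Suppose A is a knave.
Then whichever role D has, D's statement has the wrong truth value — contradiction.
So A is a knight.
With that fixed, B's statement is true, so B is a knight.
With that fixed, C's statement is false, so C is a knave.
Consider D. Suppose D is a knave.
Then A's statement comes out false, contradicting A being a knight.
So D is a knight.

A: knight, B: knight, C: knave, D: knight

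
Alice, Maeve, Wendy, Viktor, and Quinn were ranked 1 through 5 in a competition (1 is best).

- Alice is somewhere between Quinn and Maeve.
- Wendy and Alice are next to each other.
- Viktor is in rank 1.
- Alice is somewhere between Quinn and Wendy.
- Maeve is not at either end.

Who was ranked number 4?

Alice

With clues 1–3, Maeve, Quinn, and Viktor are ruled out for rank 4.
With clues 1–5, Wendy is ruled out for rank 4.
So rank 4 is Alice.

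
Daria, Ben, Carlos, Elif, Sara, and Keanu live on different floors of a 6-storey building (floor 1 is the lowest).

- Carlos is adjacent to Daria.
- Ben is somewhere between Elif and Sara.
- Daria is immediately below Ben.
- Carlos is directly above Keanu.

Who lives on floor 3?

With clues 1–3, Ben, Elif, Keanu, and Sara are ruled out for floor 3.
With clues 1–4, Daria is ruled out for floor 3.
So floor 3 is Carlos.

Carlos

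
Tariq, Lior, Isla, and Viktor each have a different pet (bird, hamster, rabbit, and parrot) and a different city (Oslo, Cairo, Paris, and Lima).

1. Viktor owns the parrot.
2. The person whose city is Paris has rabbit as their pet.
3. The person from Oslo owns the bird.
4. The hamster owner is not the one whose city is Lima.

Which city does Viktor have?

With clues 1–2, Paris is impossible for Viktor's city.
With clues 1–3, Oslo is impossible for Viktor's city.
With clues 1–4, Cairo is impossible for Viktor's city.
That leaves Lima.

Lima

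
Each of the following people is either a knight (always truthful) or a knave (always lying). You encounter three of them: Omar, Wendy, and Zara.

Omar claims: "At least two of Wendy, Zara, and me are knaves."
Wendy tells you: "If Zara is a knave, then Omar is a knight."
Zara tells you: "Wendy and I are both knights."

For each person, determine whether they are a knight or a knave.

Consider Omar. Suppose Omar is a knight.
Then no assignment of the remaining roles makes every statement match its speaker's type — contradiction.
So Omar is a knave.
Consider Wendy. Suppose Wendy is a knave.
Then Omar's statement comes out true, contradicting Omar being a knave.
So Wendy is a knight.
Consider Zara. Suppose Zara is a knave.
Then Omar's statement comes out true, contradicting Omar being a knave.
So Zara is a knight.

Omar: knave, Wendy: knight, Zara: knight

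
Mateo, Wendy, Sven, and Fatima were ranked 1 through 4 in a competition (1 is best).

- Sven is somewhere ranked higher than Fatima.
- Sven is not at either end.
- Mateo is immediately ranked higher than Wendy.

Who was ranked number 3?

Sven

With clues 1–3, Fatima, Mateo, and Wendy are ruled out for rank 3.
So rank 3 is Sven.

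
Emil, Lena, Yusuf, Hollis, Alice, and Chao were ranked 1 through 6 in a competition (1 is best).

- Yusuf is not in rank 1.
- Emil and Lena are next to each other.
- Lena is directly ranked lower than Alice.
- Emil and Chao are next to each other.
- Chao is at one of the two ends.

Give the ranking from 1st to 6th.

Hollis, Yusuf, Alice, Lena, Emil, Chao

From clue 1: Yusuf is in {2,3,4,5,6}.
From clues 1–3: Emil is in {3,4,5,6}.
From clues 1–4: Emil is in {3,4,5}.
From clues 1–5: Hollis → rank 1, Yusuf → rank 2, Alice → rank 3, Lena → rank 4, Emil → rank 5, Chao → rank 6.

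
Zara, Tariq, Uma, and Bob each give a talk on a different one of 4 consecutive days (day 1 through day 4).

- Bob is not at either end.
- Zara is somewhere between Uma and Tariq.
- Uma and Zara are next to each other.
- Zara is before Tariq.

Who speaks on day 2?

With clues 1–2, Tariq and Uma are ruled out for day 2.
With clues 1–4, Bob is ruled out for day 2.
So day 2 is Zara.

Zara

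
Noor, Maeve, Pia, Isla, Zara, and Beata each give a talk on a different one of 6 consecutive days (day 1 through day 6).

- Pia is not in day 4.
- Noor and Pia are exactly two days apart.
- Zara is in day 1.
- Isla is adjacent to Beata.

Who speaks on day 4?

Noor

With clue 1, Pia is ruled out for day 4.
With clues 1–3, Zara is ruled out for day 4.
With clues 1–4, Beata, Isla, and Maeve are ruled out for day 4.
So day 4 is Noor.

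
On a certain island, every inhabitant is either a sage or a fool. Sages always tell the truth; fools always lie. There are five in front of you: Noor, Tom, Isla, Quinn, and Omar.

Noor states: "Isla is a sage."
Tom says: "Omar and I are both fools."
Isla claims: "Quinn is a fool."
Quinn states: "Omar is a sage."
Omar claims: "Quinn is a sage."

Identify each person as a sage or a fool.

Consider Noor. Suppose Noor is a sage.
Then no assignment of the remaining roles makes every statement match its speaker's type — contradiction.
So Noor is a fool.
Consider Tom. Suppose Tom is a sage.
Then Tom's own statement would have to be true, but it can't be — contradiction.
So Tom is a fool.
Consider Isla. Suppose Isla is a sage.
Then Noor's statement comes out true, contradicting Noor being a fool.
So Isla is a fool.
Consider Quinn. Suppose Quinn is a fool.
Then Isla's statement comes out true, contradicting Isla being a fool.
So Quinn is a sage.
With that fixed, Omar's statement is true, so Omar is a sage.

Noor: fool, Tom: fool, Isla: fool, Quinn: sage, Omar: sage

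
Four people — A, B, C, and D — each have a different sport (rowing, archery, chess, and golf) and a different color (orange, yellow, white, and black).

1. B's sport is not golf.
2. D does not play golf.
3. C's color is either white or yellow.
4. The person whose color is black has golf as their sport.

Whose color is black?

A

With clues 1–3, C is impossible for the one with color black.
With clues 1–4, B and D are impossible for the one with color black.
That leaves A.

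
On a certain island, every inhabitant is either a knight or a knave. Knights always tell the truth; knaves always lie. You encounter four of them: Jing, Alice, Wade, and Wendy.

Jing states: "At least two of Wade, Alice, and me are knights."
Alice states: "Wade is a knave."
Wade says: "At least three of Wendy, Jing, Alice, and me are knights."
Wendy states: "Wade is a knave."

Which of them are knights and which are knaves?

Jing: knave, Alice: knight, Wade: knave, Wendy: knight

Consider Jing. Suppose Jing is a knight.
Then no assignment of the remaining roles makes every statement match its speaker's type — contradiction.
So Jing is a knave.
Consider Alice. Suppose Alice is a knave.
Then no assignment of the remaining roles makes every statement match its speaker's type — contradiction.
So Alice is a knight.
Consider Wade. Suppose Wade is a knight.
Then Jing's statement comes out true, contradicting Jing being a knave.
So Wade is a knave.
With that fixed, Wendy's statement is true, so Wendy is a knight.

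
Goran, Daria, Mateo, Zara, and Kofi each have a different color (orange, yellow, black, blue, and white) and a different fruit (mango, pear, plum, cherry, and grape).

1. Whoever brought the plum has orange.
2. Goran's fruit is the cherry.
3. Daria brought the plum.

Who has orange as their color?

With clues 1–2, Goran is impossible for the one with color orange.
With clues 1–3, Kofi, Mateo, and Zara are impossible for the one with color orange.
That leaves Daria.

Daria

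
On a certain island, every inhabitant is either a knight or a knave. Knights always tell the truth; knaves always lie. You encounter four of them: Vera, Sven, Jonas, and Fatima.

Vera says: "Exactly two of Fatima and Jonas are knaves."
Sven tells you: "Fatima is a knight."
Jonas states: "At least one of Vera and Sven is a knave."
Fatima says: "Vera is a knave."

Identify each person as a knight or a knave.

Consider Vera. Suppose Vera is a knight.
Then no assignment of the remaining roles makes every statement match its speaker's type — contradiction.
So Vera is a knave.
With that fixed, Jonas's statement is true, so Jonas is a knight.
With that fixed, Fatima's statement is true, so Fatima is a knight.
With that fixed, Sven's statement is true, so Sven is a knight.

Vera: knave, Sven: knight, Jonas: knight, Fatima: knight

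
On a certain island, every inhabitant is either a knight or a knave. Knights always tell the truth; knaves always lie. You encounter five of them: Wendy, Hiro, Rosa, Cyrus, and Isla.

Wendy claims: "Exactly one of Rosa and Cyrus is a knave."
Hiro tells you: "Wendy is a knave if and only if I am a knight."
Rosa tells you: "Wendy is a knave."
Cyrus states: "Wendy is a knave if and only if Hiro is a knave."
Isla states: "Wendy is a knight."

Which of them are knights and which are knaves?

Consider Wendy. Suppose Wendy is a knight.
Then whichever role Hiro has, Hiro's statement has the wrong truth value — contradiction.
So Wendy is a knave.
With that fixed, Rosa's statement is true, so Rosa is a knight.
With that fixed, Isla's statement is false, so Isla is a knave.
Consider Hiro. Suppose Hiro is a knight.
Then no assignment of the remaining roles makes every statement match its speaker's type — contradiction.
So Hiro is a knave.
With that fixed, Cyrus's statement is true, so Cyrus is a knight.

Wendy: knave, Hiro: knave, Rosa: knight, Cyrus: knight, Isla: knave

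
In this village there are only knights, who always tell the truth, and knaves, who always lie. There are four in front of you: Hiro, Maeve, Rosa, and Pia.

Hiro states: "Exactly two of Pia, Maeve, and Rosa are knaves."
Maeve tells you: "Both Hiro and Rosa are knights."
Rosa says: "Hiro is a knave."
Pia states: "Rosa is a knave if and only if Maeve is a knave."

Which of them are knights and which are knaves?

Consider Hiro. Suppose Hiro is a knave.
Then no assignment of the remaining roles makes every statement match its speaker's type — contradiction.
So Hiro is a knight.
With that fixed, Rosa's statement is false, so Rosa is a knave.
With that fixed, Maeve's statement is false, so Maeve is a knave.
With that fixed, Pia's statement is true, so Pia is a knight.

Hiro: knight, Maeve: knave, Rosa: knave, Pia: knight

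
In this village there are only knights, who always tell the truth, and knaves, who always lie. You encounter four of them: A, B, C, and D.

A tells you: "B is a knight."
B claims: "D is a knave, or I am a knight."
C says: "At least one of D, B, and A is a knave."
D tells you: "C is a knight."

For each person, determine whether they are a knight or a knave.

A: knave, B: knave, C: knight, D: knight

Consider A. Suppose A is a knight.
Then no assignment of the remaining roles makes every statement match its speaker's type — contradiction.
So A is a knave.
With that fixed, C's statement is true, so C is a knight.
With that fixed, D's statement is true, so D is a knight.
Consider B. Suppose B is a knight.
Then A's statement comes out true, contradicting A being a knave.
So B is a knave.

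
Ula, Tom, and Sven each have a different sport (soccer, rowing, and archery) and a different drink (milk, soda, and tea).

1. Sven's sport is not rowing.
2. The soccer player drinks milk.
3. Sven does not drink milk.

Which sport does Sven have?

archery

Clue 1 rules out rowing for Sven's sport.
With clues 1–3, soccer is impossible for Sven's sport.
That leaves archery.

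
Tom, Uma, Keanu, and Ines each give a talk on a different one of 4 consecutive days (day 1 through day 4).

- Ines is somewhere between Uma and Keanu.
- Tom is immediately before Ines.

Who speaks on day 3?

With clues 1–2, Keanu, Tom, and Uma are ruled out for day 3.
So day 3 is Ines.

Ines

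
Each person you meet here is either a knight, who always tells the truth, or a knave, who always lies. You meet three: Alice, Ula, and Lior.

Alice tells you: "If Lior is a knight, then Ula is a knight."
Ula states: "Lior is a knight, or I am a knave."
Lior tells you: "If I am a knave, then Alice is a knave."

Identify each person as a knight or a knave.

Alice: knight, Ula: knight, Lior: knight

Consider Alice. Suppose Alice is a knave.
Then no assignment of the remaining roles makes every statement match its speaker's type — contradiction.
So Alice is a knight.
Consider Ula. Suppose Ula is a knave.
Then Ula's own statement would have to be false, but it can't be — contradiction.
So Ula is a knight.
Consider Lior. Suppose Lior is a knave.
Then Ula's statement comes out false, contradicting Ula being a knight.
So Lior is a knight.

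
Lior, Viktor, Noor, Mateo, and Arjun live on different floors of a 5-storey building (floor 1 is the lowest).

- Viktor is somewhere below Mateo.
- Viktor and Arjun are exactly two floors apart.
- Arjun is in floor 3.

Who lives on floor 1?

Viktor

With clue 1, Mateo is ruled out for floor 1.
With clues 1–3, Arjun, Lior, and Noor are ruled out for floor 1.
So floor 1 is Viktor.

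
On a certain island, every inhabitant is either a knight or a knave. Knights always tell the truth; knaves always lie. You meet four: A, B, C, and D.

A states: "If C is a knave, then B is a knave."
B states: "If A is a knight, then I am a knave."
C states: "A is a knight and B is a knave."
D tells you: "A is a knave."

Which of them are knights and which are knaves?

A: knave, B: knight, C: knave, D: knight

Consider A. Suppose A is a knight.
Then whichever role B has, B's statement has the wrong truth value — contradiction.
So A is a knave.
With that fixed, B's statement is true, so B is a knight.
With that fixed, C's statement is false, so C is a knave.
With that fixed, D's statement is true, so D is a knight.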